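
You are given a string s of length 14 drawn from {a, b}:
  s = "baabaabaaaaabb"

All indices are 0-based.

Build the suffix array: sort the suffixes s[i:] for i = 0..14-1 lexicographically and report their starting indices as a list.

rank→(start, suffix):
  0 → (7, 'aaaaabb')
  1 → (8, 'aaaabb')
  2 → (9, 'aaabb')
  3 → (4, 'aabaaaaabb')
  4 → (1, 'aabaabaaaaabb')
  5 → (10, 'aabb')
  6 → (5, 'abaaaaabb')
  7 → (2, 'abaabaaaaabb')
  8 → (11, 'abb')
  9 → (13, 'b')
  10 → (6, 'baaaaabb')
  11 → (3, 'baabaaaaabb')
  12 → (0, 'baabaabaaaaabb')
  13 → (12, 'bb')

[7, 8, 9, 4, 1, 10, 5, 2, 11, 13, 6, 3, 0, 12]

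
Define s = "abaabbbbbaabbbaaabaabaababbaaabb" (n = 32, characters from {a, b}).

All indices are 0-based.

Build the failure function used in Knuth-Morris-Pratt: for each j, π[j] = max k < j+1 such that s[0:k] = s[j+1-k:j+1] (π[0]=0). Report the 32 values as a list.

π[0] = 0
j=1 s[j]='b': π[1]=0 (border '')
j=2 s[j]='a': π[2]=1 (border 'a')
j=3 s[j]='a': k: 1→0; π[3]=1 (border 'a')
j=4 s[j]='b': π[4]=2 (border 'ab')
j=5 s[j]='b': k: 2→0; π[5]=0 (border '')
j=6 s[j]='b': π[6]=0 (border '')
j=7 s[j]='b': π[7]=0 (border '')
j=8 s[j]='b': π[8]=0 (border '')
j=9 s[j]='a': π[9]=1 (border 'a')
j=10 s[j]='a': k: 1→0; π[10]=1 (border 'a')
j=11 s[j]='b': π[11]=2 (border 'ab')
j=12 s[j]='b': k: 2→0; π[12]=0 (border '')
j=13 s[j]='b': π[13]=0 (border '')
j=14 s[j]='a': π[14]=1 (border 'a')
j=15 s[j]='a': k: 1→0; π[15]=1 (border 'a')
j=16 s[j]='a': k: 1→0; π[16]=1 (border 'a')
j=17 s[j]='b': π[17]=2 (border 'ab')
j=18 s[j]='a': π[18]=3 (border 'aba')
j=19 s[j]='a': π[19]=4 (border 'abaa')
j=20 s[j]='b': π[20]=5 (border 'abaab')
j=21 s[j]='a': k: 5→2; π[21]=3 (border 'aba')
j=22 s[j]='a': π[22]=4 (border 'abaa')
j=23 s[j]='b': π[23]=5 (border 'abaab')
j=24 s[j]='a': k: 5→2; π[24]=3 (border 'aba')
j=25 s[j]='b': k: 3→1; π[25]=2 (border 'ab')
j=26 s[j]='b': k: 2→0; π[26]=0 (border '')
j=27 s[j]='a': π[27]=1 (border 'a')
j=28 s[j]='a': k: 1→0; π[28]=1 (border 'a')
j=29 s[j]='a': k: 1→0; π[29]=1 (border 'a')
j=30 s[j]='b': π[30]=2 (border 'ab')
j=31 s[j]='b': k: 2→0; π[31]=0 (border '')

[0, 0, 1, 1, 2, 0, 0, 0, 0, 1, 1, 2, 0, 0, 1, 1, 1, 2, 3, 4, 5, 3, 4, 5, 3, 2, 0, 1, 1, 1, 2, 0]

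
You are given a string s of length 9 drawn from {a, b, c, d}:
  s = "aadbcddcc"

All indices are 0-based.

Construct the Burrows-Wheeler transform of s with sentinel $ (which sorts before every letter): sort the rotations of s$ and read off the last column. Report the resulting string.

c$adcdbadc

rank  rotation    last
    0  $aadbcddcc  c
    1  aadbcddcc$  $
    2  adbcddcc$a  a
    3  bcddcc$aad  d
    4  c$aadbcddc  c
    5  cc$aadbcdd  d
    6  cddcc$aadb  b
    7  dbcddcc$aa  a
    8  dcc$aadbcd  d
    9  ddcc$aadbc  c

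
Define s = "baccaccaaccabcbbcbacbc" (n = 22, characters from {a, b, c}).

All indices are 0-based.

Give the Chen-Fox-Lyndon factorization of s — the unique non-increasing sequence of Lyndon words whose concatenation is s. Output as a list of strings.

emit factor 1: 'b' (i=0, period=1)
emit factor 2: 'acc' (i=1, period=3)
emit factor 3: 'acc' (i=4, period=3)
emit factor 4: 'aaccabcbbcbacbc' (i=7, period=15)

["b", "acc", "acc", "aaccabcbbcbacbc"]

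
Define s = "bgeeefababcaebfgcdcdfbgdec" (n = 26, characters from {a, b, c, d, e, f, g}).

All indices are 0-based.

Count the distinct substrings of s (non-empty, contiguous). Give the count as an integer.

rank | idx | suffix
   0 |   6 | ababcaebfgcdcdfbgdec
   1 |   8 | abcaebfgcdcdfbgdec
   2 |  11 | aebfgcdcdfbgdec
   3 |   7 | babcaebfgcdcdfbgdec
   4 |   9 | bcaebfgcdcdfbgdec
   5 |  13 | bfgcdcdfbgdec
   6 |  21 | bgdec
   7 |   0 | bgeeefababcaebfgcdcdfbgdec
   8 |  25 | c
   9 |  10 | caebfgcdcdfbgdec
  10 |  16 | cdcdfbgdec
  11 |  18 | cdfbgdec
  12 |  17 | dcdfbgdec
  13 |  23 | dec
  14 |  19 | dfbgdec
  15 |  12 | ebfgcdcdfbgdec
  16 |  24 | ec
  17 |   2 | eeefababcaebfgcdcdfbgdec
  18 |   3 | eefababcaebfgcdcdfbgdec
  19 |   4 | efababcaebfgcdcdfbgdec
  20 |   5 | fababcaebfgcdcdfbgdec
  21 |  20 | fbgdec
  22 |  14 | fgcdcdfbgdec
  23 |  15 | gcdcdfbgdec
  24 |  22 | gdec
  25 |   1 | geeefababcaebfgcdcdfbgdec

SA = [6, 8, 11, 7, 9, 13, 21, 0, 25, 10, 16, 18, 17, 23, 19, 12, 24, 2, 3, 4, 5, 20, 14, 15, 22, 1]
i: (SA[i-1],SA[i]) lcp shared
  1: (6,8) 2 'ab'
  2: (8,11) 1 'a'
  3: (11,7) 0 ''
  4: (7,9) 1 'b'
  5: (9,13) 1 'b'
  6: (13,21) 1 'b'
  7: (21,0) 2 'bg'
  8: (0,25) 0 ''
  9: (25,10) 1 'c'
  10: (10,16) 1 'c'
  11: (16,18) 2 'cd'
  12: (18,17) 0 ''
  13: (17,23) 1 'd'
  14: (23,19) 1 'd'
  15: (19,12) 0 ''
  16: (12,24) 1 'e'
  17: (24,2) 1 'e'
  18: (2,3) 2 'ee'
  19: (3,4) 1 'e'
  20: (4,5) 0 ''
  21: (5,20) 1 'f'
  22: (20,14) 1 'f'
  23: (14,15) 0 ''
  24: (15,22) 1 'g'
  25: (22,1) 1 'g'

n(n+1)/2 = 26·27/2 = 351
Σ LCP = 0 + 2 + 1 + 0 + 1 + 1 + 1 + 2 + 0 + 1 + 1 + 2 + 0 + 1 + 1 + 0 + 1 + 1 + 2 + 1 + 0 + 1 + 1 + 0 + 1 + 1 = 23
distinct = 351 − 23 = 328

328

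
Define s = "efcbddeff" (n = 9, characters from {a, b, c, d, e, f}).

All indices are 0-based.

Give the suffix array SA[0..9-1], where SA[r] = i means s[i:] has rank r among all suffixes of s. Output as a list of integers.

[3, 2, 4, 5, 0, 6, 8, 1, 7]

sorted suffixes:
  #0 SA[0]=3  'bddeff'
  #1 SA[1]=2  'cbddeff'
  #2 SA[2]=4  'ddeff'
  #3 SA[3]=5  'deff'
  #4 SA[4]=0  'efcbddeff'
  #5 SA[5]=6  'eff'
  #6 SA[6]=8  'f'
  #7 SA[7]=1  'fcbddeff'
  #8 SA[8]=7  'ff'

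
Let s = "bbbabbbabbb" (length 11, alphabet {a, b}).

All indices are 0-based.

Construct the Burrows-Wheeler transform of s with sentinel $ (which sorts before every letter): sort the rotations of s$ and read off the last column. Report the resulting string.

rank  rotation      last
    0  $bbbabbbabbb  b
    1  abbb$bbbabbb  b
    2  abbbabbb$bbb  b
    3  b$bbbabbbabb  b
    4  babbb$bbbabb  b
    5  babbbabbb$bb  b
    6  bb$bbbabbbab  b
    7  bbabbb$bbbab  b
    8  bbabbbabbb$b  b
    9  bbb$bbbabbba  a
   10  bbbabbb$bbba  a
   11  bbbabbbabbb$  $

bbbbbbbbbaa$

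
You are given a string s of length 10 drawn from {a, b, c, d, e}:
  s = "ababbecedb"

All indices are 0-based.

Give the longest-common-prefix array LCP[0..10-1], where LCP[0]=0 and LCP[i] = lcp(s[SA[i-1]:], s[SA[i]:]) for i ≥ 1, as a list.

sorted suffixes:
  #0 SA[0]=0  'ababbecedb'
  #1 SA[1]=2  'abbecedb'
  #2 SA[2]=9  'b'
  #3 SA[3]=1  'babbecedb'
  #4 SA[4]=3  'bbecedb'
  #5 SA[5]=4  'becedb'
  #6 SA[6]=6  'cedb'
  #7 SA[7]=8  'db'
  #8 SA[8]=5  'ecedb'
  #9 SA[9]=7  'edb'

SA = [0, 2, 9, 1, 3, 4, 6, 8, 5, 7]
i: (SA[i-1],SA[i]) lcp shared
  1: (0,2) 2 'ab'
  2: (2,9) 0 ''
  3: (9,1) 1 'b'
  4: (1,3) 1 'b'
  5: (3,4) 1 'b'
  6: (4,6) 0 ''
  7: (6,8) 0 ''
  8: (8,5) 0 ''
  9: (5,7) 1 'e'

[0, 2, 0, 1, 1, 1, 0, 0, 0, 1]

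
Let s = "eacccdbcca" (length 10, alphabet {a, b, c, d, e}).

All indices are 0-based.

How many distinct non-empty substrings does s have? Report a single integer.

48

rank | idx | suffix
   0 |   9 | a
   1 |   1 | acccdbcca
   2 |   6 | bcca
   3 |   8 | ca
   4 |   7 | cca
   5 |   2 | cccdbcca
   6 |   3 | ccdbcca
   7 |   4 | cdbcca
   8 |   5 | dbcca
   9 |   0 | eacccdbcca

SA = [9, 1, 6, 8, 7, 2, 3, 4, 5, 0]
i: (SA[i-1],SA[i]) lcp shared
  1: (9,1) 1 'a'
  2: (1,6) 0 ''
  3: (6,8) 0 ''
  4: (8,7) 1 'c'
  5: (7,2) 2 'cc'
  6: (2,3) 2 'cc'
  7: (3,4) 1 'c'
  8: (4,5) 0 ''
  9: (5,0) 0 ''

n(n+1)/2 = 10·11/2 = 55
Σ LCP = 0 + 1 + 0 + 0 + 1 + 2 + 2 + 1 + 0 + 0 = 7
distinct = 55 − 7 = 48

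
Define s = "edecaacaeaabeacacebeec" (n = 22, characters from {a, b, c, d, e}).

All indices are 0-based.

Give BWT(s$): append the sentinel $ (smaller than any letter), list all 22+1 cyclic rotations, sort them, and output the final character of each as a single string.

cecaeaccaeeeaaaeabced$b

rank  rotation                 last
    0  $edecaacaeaabeacacebeec  c
    1  aabeacacebeec$edecaacae  e
    2  aacaeaabeacacebeec$edec  c
    3  abeacacebeec$edecaacaea  a
    4  acacebeec$edecaacaeaabe  e
    5  acaeaabeacacebeec$edeca  a
    6  acebeec$edecaacaeaabeac  c
    7  aeaabeacacebeec$edecaac  c
    8  beacacebeec$edecaacaeaa  a
    9  beec$edecaacaeaabeacace  e
   10  c$edecaacaeaabeacacebee  e
   11  caacaeaabeacacebeec$ede  e
   12  cacebeec$edecaacaeaabea  a
   13  caeaabeacacebeec$edecaa  a
   14  cebeec$edecaacaeaabeaca  a
   15  decaacaeaabeacacebeec$e  e
   16  eaabeacacebeec$edecaaca  a
   17  eacacebeec$edecaacaeaab  b
   18  ebeec$edecaacaeaabeacac  c
   19  ec$edecaacaeaabeacacebe  e
   20  ecaacaeaabeacacebeec$ed  d
   21  edecaacaeaabeacacebeec$  $
   22  eec$edecaacaeaabeacaceb  b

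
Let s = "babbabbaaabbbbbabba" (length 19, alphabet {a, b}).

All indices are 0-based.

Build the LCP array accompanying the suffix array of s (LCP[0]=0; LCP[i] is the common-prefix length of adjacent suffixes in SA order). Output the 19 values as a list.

rank | idx | suffix
   0 |  18 | a
   1 |   7 | aaabbbbbabba
   2 |   8 | aabbbbbabba
   3 |  15 | abba
   4 |   4 | abbaaabbbbbabba
   5 |   1 | abbabbaaabbbbbabba
   6 |   9 | abbbbbabba
   7 |  17 | ba
   8 |   6 | baaabbbbbabba
   9 |  14 | babba
  10 |   3 | babbaaabbbbbabba
  11 |   0 | babbabbaaabbbbbabba
  12 |  16 | bba
  13 |   5 | bbaaabbbbbabba
  14 |  13 | bbabba
  15 |   2 | bbabbaaabbbbbabba
  16 |  12 | bbbabba
  17 |  11 | bbbbabba
  18 |  10 | bbbbbabba

SA = [18, 7, 8, 15, 4, 1, 9, 17, 6, 14, 3, 0, 16, 5, 13, 2, 12, 11, 10]
i: (SA[i-1],SA[i]) lcp shared
  1: (18,7) 1 'a'
  2: (7,8) 2 'aa'
  3: (8,15) 1 'a'
  4: (15,4) 4 'abba'
  5: (4,1) 4 'abba'
  6: (1,9) 3 'abb'
  7: (9,17) 0 ''
  8: (17,6) 2 'ba'
  9: (6,14) 2 'ba'
  10: (14,3) 5 'babba'
  11: (3,0) 5 'babba'
  12: (0,16) 1 'b'
  13: (16,5) 3 'bba'
  14: (5,13) 3 'bba'
  15: (13,2) 6 'bbabba'
  16: (2,12) 2 'bb'
  17: (12,11) 3 'bbb'
  18: (11,10) 4 'bbbb'

[0, 1, 2, 1, 4, 4, 3, 0, 2, 2, 5, 5, 1, 3, 3, 6, 2, 3, 4]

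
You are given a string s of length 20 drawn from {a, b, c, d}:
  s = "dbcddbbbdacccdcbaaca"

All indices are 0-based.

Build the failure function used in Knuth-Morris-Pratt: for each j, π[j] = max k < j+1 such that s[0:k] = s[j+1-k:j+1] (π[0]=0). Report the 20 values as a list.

[0, 0, 0, 1, 1, 2, 0, 0, 1, 0, 0, 0, 0, 1, 0, 0, 0, 0, 0, 0]

π[0] = 0
j=1 s[j]='b': π[1]=0 (border '')
j=2 s[j]='c': π[2]=0 (border '')
j=3 s[j]='d': π[3]=1 (border 'd')
j=4 s[j]='d': k: 1→0; π[4]=1 (border 'd')
j=5 s[j]='b': π[5]=2 (border 'db')
j=6 s[j]='b': k: 2→0; π[6]=0 (border '')
j=7 s[j]='b': π[7]=0 (border '')
j=8 s[j]='d': π[8]=1 (border 'd')
j=9 s[j]='a': k: 1→0; π[9]=0 (border '')
j=10 s[j]='c': π[10]=0 (border '')
j=11 s[j]='c': π[11]=0 (border '')
j=12 s[j]='c': π[12]=0 (border '')
j=13 s[j]='d': π[13]=1 (border 'd')
j=14 s[j]='c': k: 1→0; π[14]=0 (border '')
j=15 s[j]='b': π[15]=0 (border '')
j=16 s[j]='a': π[16]=0 (border '')
j=17 s[j]='a': π[17]=0 (border '')
j=18 s[j]='c': π[18]=0 (border '')
j=19 s[j]='a': π[19]=0 (border '')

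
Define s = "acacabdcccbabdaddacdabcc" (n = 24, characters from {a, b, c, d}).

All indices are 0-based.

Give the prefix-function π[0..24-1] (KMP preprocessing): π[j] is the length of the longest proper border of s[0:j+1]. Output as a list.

π[0] = 0
j=1 s[j]='c': π[1]=0 (border '')
j=2 s[j]='a': π[2]=1 (border 'a')
j=3 s[j]='c': π[3]=2 (border 'ac')
j=4 s[j]='a': π[4]=3 (border 'aca')
j=5 s[j]='b': k: 3→1→0; π[5]=0 (border '')
j=6 s[j]='d': π[6]=0 (border '')
j=7 s[j]='c': π[7]=0 (border '')
j=8 s[j]='c': π[8]=0 (border '')
j=9 s[j]='c': π[9]=0 (border '')
j=10 s[j]='b': π[10]=0 (border '')
j=11 s[j]='a': π[11]=1 (border 'a')
j=12 s[j]='b': k: 1→0; π[12]=0 (border '')
j=13 s[j]='d': π[13]=0 (border '')
j=14 s[j]='a': π[14]=1 (border 'a')
j=15 s[j]='d': k: 1→0; π[15]=0 (border '')
j=16 s[j]='d': π[16]=0 (border '')
j=17 s[j]='a': π[17]=1 (border 'a')
j=18 s[j]='c': π[18]=2 (border 'ac')
j=19 s[j]='d': k: 2→0; π[19]=0 (border '')
j=20 s[j]='a': π[20]=1 (border 'a')
j=21 s[j]='b': k: 1→0; π[21]=0 (border '')
j=22 s[j]='c': π[22]=0 (border '')
j=23 s[j]='c': π[23]=0 (border '')

[0, 0, 1, 2, 3, 0, 0, 0, 0, 0, 0, 1, 0, 0, 1, 0, 0, 1, 2, 0, 1, 0, 0, 0]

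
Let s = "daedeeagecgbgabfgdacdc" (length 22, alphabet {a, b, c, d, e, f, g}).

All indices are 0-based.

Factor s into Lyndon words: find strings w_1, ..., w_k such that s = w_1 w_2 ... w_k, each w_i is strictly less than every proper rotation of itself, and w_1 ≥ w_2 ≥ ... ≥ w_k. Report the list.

emit factor 1: 'd' (i=0, period=1)
emit factor 2: 'aedeeagecgbg' (i=1, period=12)
emit factor 3: 'abfgdacdc' (i=13, period=9)

["d", "aedeeagecgbg", "abfgdacdc"]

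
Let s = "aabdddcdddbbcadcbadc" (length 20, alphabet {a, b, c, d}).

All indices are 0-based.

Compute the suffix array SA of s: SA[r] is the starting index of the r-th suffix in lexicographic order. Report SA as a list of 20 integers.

sorted suffixes:
  #0 SA[0]=0  'aabdddcdddbbcadcbadc'
  #1 SA[1]=1  'abdddcdddbbcadcbadc'
  #2 SA[2]=17  'adc'
  #3 SA[3]=13  'adcbadc'
  #4 SA[4]=16  'badc'
  #5 SA[5]=10  'bbcadcbadc'
  #6 SA[6]=11  'bcadcbadc'
  #7 SA[7]=2  'bdddcdddbbcadcbadc'
  #8 SA[8]=19  'c'
  #9 SA[9]=12  'cadcbadc'
  #10 SA[10]=15  'cbadc'
  #11 SA[11]=6  'cdddbbcadcbadc'
  #12 SA[12]=9  'dbbcadcbadc'
  #13 SA[13]=18  'dc'
  #14 SA[14]=14  'dcbadc'
  #15 SA[15]=5  'dcdddbbcadcbadc'
  #16 SA[16]=8  'ddbbcadcbadc'
  #17 SA[17]=4  'ddcdddbbcadcbadc'
  #18 SA[18]=7  'dddbbcadcbadc'
  #19 SA[19]=3  'dddcdddbbcadcbadc'

[0, 1, 17, 13, 16, 10, 11, 2, 19, 12, 15, 6, 9, 18, 14, 5, 8, 4, 7, 3]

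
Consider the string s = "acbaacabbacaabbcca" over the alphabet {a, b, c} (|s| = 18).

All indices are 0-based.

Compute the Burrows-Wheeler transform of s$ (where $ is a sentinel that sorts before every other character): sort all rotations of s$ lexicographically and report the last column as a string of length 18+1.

rank  rotation             last
    0  $acbaacabbacaabbcca  a
    1  a$acbaacabbacaabbcc  c
    2  aabbcca$acbaacabbac  c
    3  aacabbacaabbcca$acb  b
    4  abbacaabbcca$acbaac  c
    5  abbcca$acbaacabbaca  a
    6  acaabbcca$acbaacabb  b
    7  acabbacaabbcca$acba  a
    8  acbaacabbacaabbcca$  $
    9  baacabbacaabbcca$ac  c
   10  bacaabbcca$acbaacab  b
   11  bbacaabbcca$acbaaca  a
   12  bbcca$acbaacabbacaa  a
   13  bcca$acbaacabbacaab  b
   14  ca$acbaacabbacaabbc  c
   15  caabbcca$acbaacabba  a
   16  cabbacaabbcca$acbaa  a
   17  cbaacabbacaabbcca$a  a
   18  cca$acbaacabbacaabb  b

accbcaba$cbaabcaaab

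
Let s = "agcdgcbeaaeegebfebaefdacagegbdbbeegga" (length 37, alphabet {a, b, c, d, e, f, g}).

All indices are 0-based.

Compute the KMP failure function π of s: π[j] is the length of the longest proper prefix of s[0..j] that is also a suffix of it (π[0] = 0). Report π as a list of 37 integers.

π[0] = 0
j=1 s[j]='g': π[1]=0 (border '')
j=2 s[j]='c': π[2]=0 (border '')
j=3 s[j]='d': π[3]=0 (border '')
j=4 s[j]='g': π[4]=0 (border '')
j=5 s[j]='c': π[5]=0 (border '')
j=6 s[j]='b': π[6]=0 (border '')
j=7 s[j]='e': π[7]=0 (border '')
j=8 s[j]='a': π[8]=1 (border 'a')
j=9 s[j]='a': k: 1→0; π[9]=1 (border 'a')
j=10 s[j]='e': k: 1→0; π[10]=0 (border '')
j=11 s[j]='e': π[11]=0 (border '')
j=12 s[j]='g': π[12]=0 (border '')
j=13 s[j]='e': π[13]=0 (border '')
j=14 s[j]='b': π[14]=0 (border '')
j=15 s[j]='f': π[15]=0 (border '')
j=16 s[j]='e': π[16]=0 (border '')
j=17 s[j]='b': π[17]=0 (border '')
j=18 s[j]='a': π[18]=1 (border 'a')
j=19 s[j]='e': k: 1→0; π[19]=0 (border '')
j=20 s[j]='f': π[20]=0 (border '')
j=21 s[j]='d': π[21]=0 (border '')
j=22 s[j]='a': π[22]=1 (border 'a')
j=23 s[j]='c': k: 1→0; π[23]=0 (border '')
j=24 s[j]='a': π[24]=1 (border 'a')
j=25 s[j]='g': π[25]=2 (border 'ag')
j=26 s[j]='e': k: 2→0; π[26]=0 (border '')
j=27 s[j]='g': π[27]=0 (border '')
j=28 s[j]='b': π[28]=0 (border '')
j=29 s[j]='d': π[29]=0 (border '')
j=30 s[j]='b': π[30]=0 (border '')
j=31 s[j]='b': π[31]=0 (border '')
j=32 s[j]='e': π[32]=0 (border '')
j=33 s[j]='e': π[33]=0 (border '')
j=34 s[j]='g': π[34]=0 (border '')
j=35 s[j]='g': π[35]=0 (border '')
j=36 s[j]='a': π[36]=1 (border 'a')

[0, 0, 0, 0, 0, 0, 0, 0, 1, 1, 0, 0, 0, 0, 0, 0, 0, 0, 1, 0, 0, 0, 1, 0, 1, 2, 0, 0, 0, 0, 0, 0, 0, 0, 0, 0, 1]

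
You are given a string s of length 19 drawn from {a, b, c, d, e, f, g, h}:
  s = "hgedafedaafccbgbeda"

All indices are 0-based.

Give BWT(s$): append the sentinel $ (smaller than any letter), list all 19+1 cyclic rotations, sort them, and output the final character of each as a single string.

rank  rotation              last
    0  $hgedafedaafccbgbeda  a
    1  a$hgedafedaafccbgbed  d
    2  aafccbgbeda$hgedafed  d
    3  afccbgbeda$hgedafeda  a
    4  afedaafccbgbeda$hged  d
    5  beda$hgedafedaafccbg  g
    6  bgbeda$hgedafedaafcc  c
    7  cbgbeda$hgedafedaafc  c
    8  ccbgbeda$hgedafedaaf  f
    9  da$hgedafedaafccbgbe  e
   10  daafccbgbeda$hgedafe  e
   11  dafedaafccbgbeda$hge  e
   12  eda$hgedafedaafccbgb  b
   13  edaafccbgbeda$hgedaf  f
   14  edafedaafccbgbeda$hg  g
   15  fccbgbeda$hgedafedaa  a
   16  fedaafccbgbeda$hgeda  a
   17  gbeda$hgedafedaafccb  b
   18  gedafedaafccbgbeda$h  h
   19  hgedafedaafccbgbeda$  $

addadgccfeeebfgaabh$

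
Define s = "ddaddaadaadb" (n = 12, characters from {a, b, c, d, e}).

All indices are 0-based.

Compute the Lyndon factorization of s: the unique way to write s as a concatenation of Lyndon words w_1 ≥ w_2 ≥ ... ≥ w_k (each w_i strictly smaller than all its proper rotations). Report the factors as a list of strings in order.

["d", "d", "add", "aadaadb"]

emit factor 1: 'd' (i=0, period=1)
emit factor 2: 'd' (i=1, period=1)
emit factor 3: 'add' (i=2, period=3)
emit factor 4: 'aadaadb' (i=5, period=7)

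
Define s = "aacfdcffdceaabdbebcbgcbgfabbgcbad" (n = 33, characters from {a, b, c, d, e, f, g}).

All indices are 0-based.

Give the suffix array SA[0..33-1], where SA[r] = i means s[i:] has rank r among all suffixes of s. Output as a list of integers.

rank→(start, suffix):
  0 → (11, 'aabdbebcbgcbgfabbgcbad')
  1 → (0, 'aacfdcffdceaabdbebcbgcbgfabbgcbad')
  2 → (25, 'abbgcbad')
  3 → (12, 'abdbebcbgcbgfabbgcbad')
  4 → (1, 'acfdcffdceaabdbebcbgcbgfabbgcbad')
  5 → (31, 'ad')
  6 → (30, 'bad')
  7 → (26, 'bbgcbad')
  8 → (17, 'bcbgcbgfabbgcbad')
  9 → (13, 'bdbebcbgcbgfabbgcbad')
  10 → (15, 'bebcbgcbgfabbgcbad')
  11 → (27, 'bgcbad')
  12 → (19, 'bgcbgfabbgcbad')
  13 → (22, 'bgfabbgcbad')
  14 → (29, 'cbad')
  15 → (18, 'cbgcbgfabbgcbad')
  16 → (21, 'cbgfabbgcbad')
  17 → (9, 'ceaabdbebcbgcbgfabbgcbad')
  18 → (2, 'cfdcffdceaabdbebcbgcbgfabbgcbad')
  19 → (5, 'cffdceaabdbebcbgcbgfabbgcbad')
  20 → (32, 'd')
  21 → (14, 'dbebcbgcbgfabbgcbad')
  22 → (8, 'dceaabdbebcbgcbgfabbgcbad')
  23 → (4, 'dcffdceaabdbebcbgcbgfabbgcbad')
  24 → (10, 'eaabdbebcbgcbgfabbgcbad')
  25 → (16, 'ebcbgcbgfabbgcbad')
  26 → (24, 'fabbgcbad')
  27 → (7, 'fdceaabdbebcbgcbgfabbgcbad')
  28 → (3, 'fdcffdceaabdbebcbgcbgfabbgcbad')
  29 → (6, 'ffdceaabdbebcbgcbgfabbgcbad')
  30 → (28, 'gcbad')
  31 → (20, 'gcbgfabbgcbad')
  32 → (23, 'gfabbgcbad')

[11, 0, 25, 12, 1, 31, 30, 26, 17, 13, 15, 27, 19, 22, 29, 18, 21, 9, 2, 5, 32, 14, 8, 4, 10, 16, 24, 7, 3, 6, 28, 20, 23]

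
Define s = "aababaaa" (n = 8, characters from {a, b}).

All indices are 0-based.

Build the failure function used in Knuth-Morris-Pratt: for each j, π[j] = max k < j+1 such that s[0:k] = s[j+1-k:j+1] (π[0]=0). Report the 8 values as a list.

π[0] = 0
j=1 s[j]='a': π[1]=1 (border 'a')
j=2 s[j]='b': k: 1→0; π[2]=0 (border '')
j=3 s[j]='a': π[3]=1 (border 'a')
j=4 s[j]='b': k: 1→0; π[4]=0 (border '')
j=5 s[j]='a': π[5]=1 (border 'a')
j=6 s[j]='a': π[6]=2 (border 'aa')
j=7 s[j]='a': k: 2→1; π[7]=2 (border 'aa')

[0, 1, 0, 1, 0, 1, 2, 2]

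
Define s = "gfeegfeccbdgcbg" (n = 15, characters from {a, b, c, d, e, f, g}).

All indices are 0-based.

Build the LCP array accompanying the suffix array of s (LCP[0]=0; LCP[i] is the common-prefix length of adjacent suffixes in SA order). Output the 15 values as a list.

sorted suffixes:
  #0 SA[0]=9  'bdgcbg'
  #1 SA[1]=13  'bg'
  #2 SA[2]=8  'cbdgcbg'
  #3 SA[3]=12  'cbg'
  #4 SA[4]=7  'ccbdgcbg'
  #5 SA[5]=10  'dgcbg'
  #6 SA[6]=6  'eccbdgcbg'
  #7 SA[7]=2  'eegfeccbdgcbg'
  #8 SA[8]=3  'egfeccbdgcbg'
  #9 SA[9]=5  'feccbdgcbg'
  #10 SA[10]=1  'feegfeccbdgcbg'
  #11 SA[11]=14  'g'
  #12 SA[12]=11  'gcbg'
  #13 SA[13]=4  'gfeccbdgcbg'
  #14 SA[14]=0  'gfeegfeccbdgcbg'

SA = [9, 13, 8, 12, 7, 10, 6, 2, 3, 5, 1, 14, 11, 4, 0]
rank  pair      lcp
   1  s[9:],s[13:]  1  'b'
   2  s[13:],s[8:]  0  ''
   3  s[8:],s[12:]  2  'cb'
   4  s[12:],s[7:]  1  'c'
   5  s[7:],s[10:]  0  ''
   6  s[10:],s[6:]  0  ''
   7  s[6:],s[2:]  1  'e'
   8  s[2:],s[3:]  1  'e'
   9  s[3:],s[5:]  0  ''
  10  s[5:],s[1:]  2  'fe'
  11  s[1:],s[14:]  0  ''
  12  s[14:],s[11:]  1  'g'
  13  s[11:],s[4:]  1  'g'
  14  s[4:],s[0:]  3  'gfe'

[0, 1, 0, 2, 1, 0, 0, 1, 1, 0, 2, 0, 1, 1, 3]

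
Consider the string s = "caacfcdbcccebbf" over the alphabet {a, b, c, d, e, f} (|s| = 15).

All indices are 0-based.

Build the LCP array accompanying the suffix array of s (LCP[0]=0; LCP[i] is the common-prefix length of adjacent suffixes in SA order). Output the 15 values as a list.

sorted suffixes:
  #0 SA[0]=1  'aacfcdbcccebbf'
  #1 SA[1]=2  'acfcdbcccebbf'
  #2 SA[2]=12  'bbf'
  #3 SA[3]=7  'bcccebbf'
  #4 SA[4]=13  'bf'
  #5 SA[5]=0  'caacfcdbcccebbf'
  #6 SA[6]=8  'cccebbf'
  #7 SA[7]=9  'ccebbf'
  #8 SA[8]=5  'cdbcccebbf'
  #9 SA[9]=10  'cebbf'
  #10 SA[10]=3  'cfcdbcccebbf'
  #11 SA[11]=6  'dbcccebbf'
  #12 SA[12]=11  'ebbf'
  #13 SA[13]=14  'f'
  #14 SA[14]=4  'fcdbcccebbf'

SA = [1, 2, 12, 7, 13, 0, 8, 9, 5, 10, 3, 6, 11, 14, 4]
[i] adj suffixes → lcp
  [1] 1/2 → 1 ('a')
  [2] 2/12 → 0 ('')
  [3] 12/7 → 1 ('b')
  [4] 7/13 → 1 ('b')
  [5] 13/0 → 0 ('')
  [6] 0/8 → 1 ('c')
  [7] 8/9 → 2 ('cc')
  [8] 9/5 → 1 ('c')
  [9] 5/10 → 1 ('c')
  [10] 10/3 → 1 ('c')
  [11] 3/6 → 0 ('')
  [12] 6/11 → 0 ('')
  [13] 11/14 → 0 ('')
  [14] 14/4 → 1 ('f')

[0, 1, 0, 1, 1, 0, 1, 2, 1, 1, 1, 0, 0, 0, 1]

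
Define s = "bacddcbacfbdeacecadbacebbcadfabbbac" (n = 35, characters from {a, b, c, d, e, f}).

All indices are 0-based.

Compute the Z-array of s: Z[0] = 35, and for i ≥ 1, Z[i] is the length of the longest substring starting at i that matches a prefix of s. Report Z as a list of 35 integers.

[35, 0, 0, 0, 0, 0, 3, 0, 0, 0, 1, 0, 0, 0, 0, 0, 0, 0, 0, 3, 0, 0, 0, 1, 1, 0, 0, 0, 0, 0, 1, 1, 3, 0, 0]

Z[0]=35
i=1: outside box; Z[1]=0
i=2: outside box; Z[2]=0
i=3: outside box; Z[3]=0
i=4: outside box; Z[4]=0
i=5: outside box; Z[5]=0
i=6: outside box; Z[6]=3 grow→box=[6,9)
i=7: min(r-i=2, Z[1]=0)=0; Z[7]=0
i=8: min(r-i=1, Z[2]=0)=0; Z[8]=0
i=9: outside box; Z[9]=0
i=10: outside box; Z[10]=1 grow→box=[10,11)
i=11: outside box; Z[11]=0
i=12: outside box; Z[12]=0
i=13: outside box; Z[13]=0
i=14: outside box; Z[14]=0
i=15: outside box; Z[15]=0
i=16: outside box; Z[16]=0
i=17: outside box; Z[17]=0
i=18: outside box; Z[18]=0
i=19: outside box; Z[19]=3 grow→box=[19,22)
i=20: min(r-i=2, Z[1]=0)=0; Z[20]=0
i=21: min(r-i=1, Z[2]=0)=0; Z[21]=0
i=22: outside box; Z[22]=0
i=23: outside box; Z[23]=1 grow→box=[23,24)
i=24: outside box; Z[24]=1 grow→box=[24,25)
i=25: outside box; Z[25]=0
i=26: outside box; Z[26]=0
i=27: outside box; Z[27]=0
i=28: outside box; Z[28]=0
i=29: outside box; Z[29]=0
i=30: outside box; Z[30]=1 grow→box=[30,31)
i=31: outside box; Z[31]=1 grow→box=[31,32)
i=32: outside box; Z[32]=3 grow→box=[32,35)
i=33: min(r-i=2, Z[1]=0)=0; Z[33]=0
i=34: min(r-i=1, Z[2]=0)=0; Z[34]=0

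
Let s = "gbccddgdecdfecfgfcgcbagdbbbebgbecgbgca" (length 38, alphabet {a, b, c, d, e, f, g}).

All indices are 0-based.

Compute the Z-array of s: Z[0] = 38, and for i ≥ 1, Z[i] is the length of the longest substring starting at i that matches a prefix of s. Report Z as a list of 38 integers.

Z[0]=38
i=1: fresh scan; Z[1]=0
i=2: fresh scan; Z[2]=0
i=3: fresh scan; Z[3]=0
i=4: fresh scan; Z[4]=0
i=5: fresh scan; Z[5]=0
i=6: fresh scan; Z[6]=1 grow→box=[6,7)
i=7: fresh scan; Z[7]=0
i=8: fresh scan; Z[8]=0
i=9: fresh scan; Z[9]=0
i=10: fresh scan; Z[10]=0
i=11: fresh scan; Z[11]=0
i=12: fresh scan; Z[12]=0
i=13: fresh scan; Z[13]=0
i=14: fresh scan; Z[14]=0
i=15: fresh scan; Z[15]=1 grow→box=[15,16)
i=16: fresh scan; Z[16]=0
i=17: fresh scan; Z[17]=0
i=18: fresh scan; Z[18]=1 grow→box=[18,19)
i=19: fresh scan; Z[19]=0
i=20: fresh scan; Z[20]=0
i=21: fresh scan; Z[21]=0
i=22: fresh scan; Z[22]=1 grow→box=[22,23)
i=23: fresh scan; Z[23]=0
i=24: fresh scan; Z[24]=0
i=25: fresh scan; Z[25]=0
i=26: fresh scan; Z[26]=0
i=27: fresh scan; Z[27]=0
i=28: fresh scan; Z[28]=0
i=29: fresh scan; Z[29]=2 grow→box=[29,31)
i=30: min(r-i=1, Z[1]=0)=0; Z[30]=0
i=31: fresh scan; Z[31]=0
i=32: fresh scan; Z[32]=0
i=33: fresh scan; Z[33]=2 grow→box=[33,35)
i=34: min(r-i=1, Z[1]=0)=0; Z[34]=0
i=35: fresh scan; Z[35]=1 grow→box=[35,36)
i=36: fresh scan; Z[36]=0
i=37: fresh scan; Z[37]=0

[38, 0, 0, 0, 0, 0, 1, 0, 0, 0, 0, 0, 0, 0, 0, 1, 0, 0, 1, 0, 0, 0, 1, 0, 0, 0, 0, 0, 0, 2, 0, 0, 0, 2, 0, 1, 0, 0]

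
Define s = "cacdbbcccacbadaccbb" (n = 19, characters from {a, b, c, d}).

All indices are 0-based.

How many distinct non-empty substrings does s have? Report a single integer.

167

rank | idx | suffix
   0 |   9 | acbadaccbb
   1 |  14 | accbb
   2 |   1 | acdbbcccacbadaccbb
   3 |  12 | adaccbb
   4 |  18 | b
   5 |  11 | badaccbb
   6 |  17 | bb
   7 |   4 | bbcccacbadaccbb
   8 |   5 | bcccacbadaccbb
   9 |   8 | cacbadaccbb
  10 |   0 | cacdbbcccacbadaccbb
  11 |  10 | cbadaccbb
  12 |  16 | cbb
  13 |   7 | ccacbadaccbb
  14 |  15 | ccbb
  15 |   6 | cccacbadaccbb
  16 |   2 | cdbbcccacbadaccbb
  17 |  13 | daccbb
  18 |   3 | dbbcccacbadaccbb

SA = [9, 14, 1, 12, 18, 11, 17, 4, 5, 8, 0, 10, 16, 7, 15, 6, 2, 13, 3]
i: (SA[i-1],SA[i]) lcp shared
  1: (9,14) 2 'ac'
  2: (14,1) 2 'ac'
  3: (1,12) 1 'a'
  4: (12,18) 0 ''
  5: (18,11) 1 'b'
  6: (11,17) 1 'b'
  7: (17,4) 2 'bb'
  8: (4,5) 1 'b'
  9: (5,8) 0 ''
  10: (8,0) 3 'cac'
  11: (0,10) 1 'c'
  12: (10,16) 2 'cb'
  13: (16,7) 1 'c'
  14: (7,15) 2 'cc'
  15: (15,6) 2 'cc'
  16: (6,2) 1 'c'
  17: (2,13) 0 ''
  18: (13,3) 1 'd'

n(n+1)/2 = 19·20/2 = 190
Σ LCP = 0 + 2 + 2 + 1 + 0 + 1 + 1 + 2 + 1 + 0 + 3 + 1 + 2 + 1 + 2 + 2 + 1 + 0 + 1 = 23
distinct = 190 − 23 = 167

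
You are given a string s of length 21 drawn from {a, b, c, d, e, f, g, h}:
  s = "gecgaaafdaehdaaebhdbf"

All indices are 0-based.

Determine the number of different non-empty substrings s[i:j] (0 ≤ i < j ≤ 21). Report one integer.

rank→(start, suffix):
  0 → (4, 'aaafdaehdaaebhdbf')
  1 → (13, 'aaebhdbf')
  2 → (5, 'aafdaehdaaebhdbf')
  3 → (14, 'aebhdbf')
  4 → (9, 'aehdaaebhdbf')
  5 → (6, 'afdaehdaaebhdbf')
  6 → (19, 'bf')
  7 → (16, 'bhdbf')
  8 → (2, 'cgaaafdaehdaaebhdbf')
  9 → (12, 'daaebhdbf')
  10 → (8, 'daehdaaebhdbf')
  11 → (18, 'dbf')
  12 → (15, 'ebhdbf')
  13 → (1, 'ecgaaafdaehdaaebhdbf')
  14 → (10, 'ehdaaebhdbf')
  15 → (20, 'f')
  16 → (7, 'fdaehdaaebhdbf')
  17 → (3, 'gaaafdaehdaaebhdbf')
  18 → (0, 'gecgaaafdaehdaaebhdbf')
  19 → (11, 'hdaaebhdbf')
  20 → (17, 'hdbf')

SA = [4, 13, 5, 14, 9, 6, 19, 16, 2, 12, 8, 18, 15, 1, 10, 20, 7, 3, 0, 11, 17]
rank  pair      lcp
   1  s[4:],s[13:]  2  'aa'
   2  s[13:],s[5:]  2  'aa'
   3  s[5:],s[14:]  1  'a'
   4  s[14:],s[9:]  2  'ae'
   5  s[9:],s[6:]  1  'a'
   6  s[6:],s[19:]  0  ''
   7  s[19:],s[16:]  1  'b'
   8  s[16:],s[2:]  0  ''
   9  s[2:],s[12:]  0  ''
  10  s[12:],s[8:]  2  'da'
  11  s[8:],s[18:]  1  'd'
  12  s[18:],s[15:]  0  ''
  13  s[15:],s[1:]  1  'e'
  14  s[1:],s[10:]  1  'e'
  15  s[10:],s[20:]  0  ''
  16  s[20:],s[7:]  1  'f'
  17  s[7:],s[3:]  0  ''
  18  s[3:],s[0:]  1  'g'
  19  s[0:],s[11:]  0  ''
  20  s[11:],s[17:]  2  'hd'

n(n+1)/2 = 21·22/2 = 231
Σ LCP = 0 + 2 + 2 + 1 + 2 + 1 + 0 + 1 + 0 + 0 + 2 + 1 + 0 + 1 + 1 + 0 + 1 + 0 + 1 + 0 + 2 = 18
distinct = 231 − 18 = 213

213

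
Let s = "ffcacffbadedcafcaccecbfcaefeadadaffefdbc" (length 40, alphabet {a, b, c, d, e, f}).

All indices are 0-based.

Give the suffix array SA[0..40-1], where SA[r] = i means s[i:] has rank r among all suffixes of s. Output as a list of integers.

rank | idx | suffix
   0 |  16 | accecbfcaefeadadaffefdbc
   1 |   3 | acffbadedcafcaccecbfcaefeadadaffefdbc
   2 |  28 | adadaffefdbc
   3 |  30 | adaffefdbc
   4 |   8 | adedcafcaccecbfcaefeadadaffefdbc
   5 |  24 | aefeadadaffefdbc
   6 |  13 | afcaccecbfcaefeadadaffefdbc
   7 |  32 | affefdbc
   8 |   7 | badedcafcaccecbfcaefeadadaffefdbc
   9 |  38 | bc
  10 |  21 | bfcaefeadadaffefdbc
  11 |  39 | c
  12 |  15 | caccecbfcaefeadadaffefdbc
  13 |   2 | cacffbadedcafcaccecbfcaefeadadaffefdbc
  14 |  23 | caefeadadaffefdbc
  15 |  12 | cafcaccecbfcaefeadadaffefdbc
  16 |  20 | cbfcaefeadadaffefdbc
  17 |  17 | ccecbfcaefeadadaffefdbc
  18 |  18 | cecbfcaefeadadaffefdbc
  19 |   4 | cffbadedcafcaccecbfcaefeadadaffefdbc
  20 |  29 | dadaffefdbc
  21 |  31 | daffefdbc
  22 |  37 | dbc
  23 |  11 | dcafcaccecbfcaefeadadaffefdbc
  24 |   9 | dedcafcaccecbfcaefeadadaffefdbc
  25 |  27 | eadadaffefdbc
  26 |  19 | ecbfcaefeadadaffefdbc
  27 |  10 | edcafcaccecbfcaefeadadaffefdbc
  28 |  35 | efdbc
  29 |  25 | efeadadaffefdbc
  30 |   6 | fbadedcafcaccecbfcaefeadadaffefdbc
  31 |  14 | fcaccecbfcaefeadadaffefdbc
  32 |   1 | fcacffbadedcafcaccecbfcaefeadadaffefdbc
  33 |  22 | fcaefeadadaffefdbc
  34 |  36 | fdbc
  35 |  26 | feadadaffefdbc
  36 |  34 | fefdbc
  37 |   5 | ffbadedcafcaccecbfcaefeadadaffefdbc
  38 |   0 | ffcacffbadedcafcaccecbfcaefeadadaffefdbc
  39 |  33 | ffefdbc

[16, 3, 28, 30, 8, 24, 13, 32, 7, 38, 21, 39, 15, 2, 23, 12, 20, 17, 18, 4, 29, 31, 37, 11, 9, 27, 19, 10, 35, 25, 6, 14, 1, 22, 36, 26, 34, 5, 0, 33]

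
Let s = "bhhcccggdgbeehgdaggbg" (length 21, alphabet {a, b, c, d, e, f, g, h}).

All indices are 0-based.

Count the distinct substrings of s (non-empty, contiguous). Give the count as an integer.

213

rank→(start, suffix):
  0 → (16, 'aggbg')
  1 → (10, 'beehgdaggbg')
  2 → (19, 'bg')
  3 → (0, 'bhhcccggdgbeehgdaggbg')
  4 → (3, 'cccggdgbeehgdaggbg')
  5 → (4, 'ccggdgbeehgdaggbg')
  6 → (5, 'cggdgbeehgdaggbg')
  7 → (15, 'daggbg')
  8 → (8, 'dgbeehgdaggbg')
  9 → (11, 'eehgdaggbg')
  10 → (12, 'ehgdaggbg')
  11 → (20, 'g')
  12 → (9, 'gbeehgdaggbg')
  13 → (18, 'gbg')
  14 → (14, 'gdaggbg')
  15 → (7, 'gdgbeehgdaggbg')
  16 → (17, 'ggbg')
  17 → (6, 'ggdgbeehgdaggbg')
  18 → (2, 'hcccggdgbeehgdaggbg')
  19 → (13, 'hgdaggbg')
  20 → (1, 'hhcccggdgbeehgdaggbg')

SA = [16, 10, 19, 0, 3, 4, 5, 15, 8, 11, 12, 20, 9, 18, 14, 7, 17, 6, 2, 13, 1]
[i] adj suffixes → lcp
  [1] 16/10 → 0 ('')
  [2] 10/19 → 1 ('b')
  [3] 19/0 → 1 ('b')
  [4] 0/3 → 0 ('')
  [5] 3/4 → 2 ('cc')
  [6] 4/5 → 1 ('c')
  [7] 5/15 → 0 ('')
  [8] 15/8 → 1 ('d')
  [9] 8/11 → 0 ('')
  [10] 11/12 → 1 ('e')
  [11] 12/20 → 0 ('')
  [12] 20/9 → 1 ('g')
  [13] 9/18 → 2 ('gb')
  [14] 18/14 → 1 ('g')
  [15] 14/7 → 2 ('gd')
  [16] 7/17 → 1 ('g')
  [17] 17/6 → 2 ('gg')
  [18] 6/2 → 0 ('')
  [19] 2/13 → 1 ('h')
  [20] 13/1 → 1 ('h')

n(n+1)/2 = 21·22/2 = 231
Σ LCP = 0 + 0 + 1 + 1 + 0 + 2 + 1 + 0 + 1 + 0 + 1 + 0 + 1 + 2 + 1 + 2 + 1 + 2 + 0 + 1 + 1 = 18
distinct = 231 − 18 = 213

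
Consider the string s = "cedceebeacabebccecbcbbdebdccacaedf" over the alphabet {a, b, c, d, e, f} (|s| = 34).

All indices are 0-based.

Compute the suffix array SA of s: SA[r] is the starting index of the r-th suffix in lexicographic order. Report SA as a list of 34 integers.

rank→(start, suffix):
  0 → (10, 'abebccecbcbbdebdccacaedf')
  1 → (8, 'acabebccecbcbbdebdccacaedf')
  2 → (28, 'acaedf')
  3 → (30, 'aedf')
  4 → (20, 'bbdebdccacaedf')
  5 → (18, 'bcbbdebdccacaedf')
  6 → (13, 'bccecbcbbdebdccacaedf')
  7 → (24, 'bdccacaedf')
  8 → (21, 'bdebdccacaedf')
  9 → (6, 'beacabebccecbcbbdebdccacaedf')
  10 → (11, 'bebccecbcbbdebdccacaedf')
  11 → (9, 'cabebccecbcbbdebdccacaedf')
  12 → (27, 'cacaedf')
  13 → (29, 'caedf')
  14 → (19, 'cbbdebdccacaedf')
  15 → (17, 'cbcbbdebdccacaedf')
  16 → (26, 'ccacaedf')
  17 → (14, 'ccecbcbbdebdccacaedf')
  18 → (15, 'cecbcbbdebdccacaedf')
  19 → (0, 'cedceebeacabebccecbcbbdebdccacaedf')
  20 → (3, 'ceebeacabebccecbcbbdebdccacaedf')
  21 → (25, 'dccacaedf')
  22 → (2, 'dceebeacabebccecbcbbdebdccacaedf')
  23 → (22, 'debdccacaedf')
  24 → (32, 'df')
  25 → (7, 'eacabebccecbcbbdebdccacaedf')
  26 → (12, 'ebccecbcbbdebdccacaedf')
  27 → (23, 'ebdccacaedf')
  28 → (5, 'ebeacabebccecbcbbdebdccacaedf')
  29 → (16, 'ecbcbbdebdccacaedf')
  30 → (1, 'edceebeacabebccecbcbbdebdccacaedf')
  31 → (31, 'edf')
  32 → (4, 'eebeacabebccecbcbbdebdccacaedf')
  33 → (33, 'f')

[10, 8, 28, 30, 20, 18, 13, 24, 21, 6, 11, 9, 27, 29, 19, 17, 26, 14, 15, 0, 3, 25, 2, 22, 32, 7, 12, 23, 5, 16, 1, 31, 4, 33]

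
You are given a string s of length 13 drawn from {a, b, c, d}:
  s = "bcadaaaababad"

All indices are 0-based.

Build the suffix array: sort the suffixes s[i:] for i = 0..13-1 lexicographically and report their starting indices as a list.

sorted suffixes:
  #0 SA[0]=4  'aaaababad'
  #1 SA[1]=5  'aaababad'
  #2 SA[2]=6  'aababad'
  #3 SA[3]=7  'ababad'
  #4 SA[4]=9  'abad'
  #5 SA[5]=11  'ad'
  #6 SA[6]=2  'adaaaababad'
  #7 SA[7]=8  'babad'
  #8 SA[8]=10  'bad'
  #9 SA[9]=0  'bcadaaaababad'
  #10 SA[10]=1  'cadaaaababad'
  #11 SA[11]=12  'd'
  #12 SA[12]=3  'daaaababad'

[4, 5, 6, 7, 9, 11, 2, 8, 10, 0, 1, 12, 3]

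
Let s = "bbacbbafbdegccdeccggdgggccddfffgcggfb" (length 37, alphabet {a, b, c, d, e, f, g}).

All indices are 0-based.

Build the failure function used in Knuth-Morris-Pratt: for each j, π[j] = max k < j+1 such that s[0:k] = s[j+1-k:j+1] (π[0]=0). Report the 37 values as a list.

π[0] = 0
j=1 s[j]='b': π[1]=1 (border 'b')
j=2 s[j]='a': k: 1→0; π[2]=0 (border '')
j=3 s[j]='c': π[3]=0 (border '')
j=4 s[j]='b': π[4]=1 (border 'b')
j=5 s[j]='b': π[5]=2 (border 'bb')
j=6 s[j]='a': π[6]=3 (border 'bba')
j=7 s[j]='f': k: 3→0; π[7]=0 (border '')
j=8 s[j]='b': π[8]=1 (border 'b')
j=9 s[j]='d': k: 1→0; π[9]=0 (border '')
j=10 s[j]='e': π[10]=0 (border '')
j=11 s[j]='g': π[11]=0 (border '')
j=12 s[j]='c': π[12]=0 (border '')
j=13 s[j]='c': π[13]=0 (border '')
j=14 s[j]='d': π[14]=0 (border '')
j=15 s[j]='e': π[15]=0 (border '')
j=16 s[j]='c': π[16]=0 (border '')
j=17 s[j]='c': π[17]=0 (border '')
j=18 s[j]='g': π[18]=0 (border '')
j=19 s[j]='g': π[19]=0 (border '')
j=20 s[j]='d': π[20]=0 (border '')
j=21 s[j]='g': π[21]=0 (border '')
j=22 s[j]='g': π[22]=0 (border '')
j=23 s[j]='g': π[23]=0 (border '')
j=24 s[j]='c': π[24]=0 (border '')
j=25 s[j]='c': π[25]=0 (border '')
j=26 s[j]='d': π[26]=0 (border '')
j=27 s[j]='d': π[27]=0 (border '')
j=28 s[j]='f': π[28]=0 (border '')
j=29 s[j]='f': π[29]=0 (border '')
j=30 s[j]='f': π[30]=0 (border '')
j=31 s[j]='g': π[31]=0 (border '')
j=32 s[j]='c': π[32]=0 (border '')
j=33 s[j]='g': π[33]=0 (border '')
j=34 s[j]='g': π[34]=0 (border '')
j=35 s[j]='f': π[35]=0 (border '')
j=36 s[j]='b': π[36]=1 (border 'b')

[0, 1, 0, 0, 1, 2, 3, 0, 1, 0, 0, 0, 0, 0, 0, 0, 0, 0, 0, 0, 0, 0, 0, 0, 0, 0, 0, 0, 0, 0, 0, 0, 0, 0, 0, 0, 1]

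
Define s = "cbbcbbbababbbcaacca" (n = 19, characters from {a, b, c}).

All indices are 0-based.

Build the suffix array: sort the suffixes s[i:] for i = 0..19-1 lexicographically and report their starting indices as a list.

sorted suffixes:
  #0 SA[0]=18  'a'
  #1 SA[1]=14  'aacca'
  #2 SA[2]=7  'ababbbcaacca'
  #3 SA[3]=9  'abbbcaacca'
  #4 SA[4]=15  'acca'
  #5 SA[5]=6  'bababbbcaacca'
  #6 SA[6]=8  'babbbcaacca'
  #7 SA[7]=5  'bbababbbcaacca'
  #8 SA[8]=4  'bbbababbbcaacca'
  #9 SA[9]=10  'bbbcaacca'
  #10 SA[10]=11  'bbcaacca'
  #11 SA[11]=1  'bbcbbbababbbcaacca'
  #12 SA[12]=12  'bcaacca'
  #13 SA[13]=2  'bcbbbababbbcaacca'
  #14 SA[14]=17  'ca'
  #15 SA[15]=13  'caacca'
  #16 SA[16]=3  'cbbbababbbcaacca'
  #17 SA[17]=0  'cbbcbbbababbbcaacca'
  #18 SA[18]=16  'cca'

[18, 14, 7, 9, 15, 6, 8, 5, 4, 10, 11, 1, 12, 2, 17, 13, 3, 0, 16]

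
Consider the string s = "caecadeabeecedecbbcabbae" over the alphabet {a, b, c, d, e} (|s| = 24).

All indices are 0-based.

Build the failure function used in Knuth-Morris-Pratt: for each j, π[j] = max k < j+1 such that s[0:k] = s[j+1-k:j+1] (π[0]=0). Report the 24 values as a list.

π[0] = 0
j=1 s[j]='a': π[1]=0 (border '')
j=2 s[j]='e': π[2]=0 (border '')
j=3 s[j]='c': π[3]=1 (border 'c')
j=4 s[j]='a': π[4]=2 (border 'ca')
j=5 s[j]='d': k: 2→0; π[5]=0 (border '')
j=6 s[j]='e': π[6]=0 (border '')
j=7 s[j]='a': π[7]=0 (border '')
j=8 s[j]='b': π[8]=0 (border '')
j=9 s[j]='e': π[9]=0 (border '')
j=10 s[j]='e': π[10]=0 (border '')
j=11 s[j]='c': π[11]=1 (border 'c')
j=12 s[j]='e': k: 1→0; π[12]=0 (border '')
j=13 s[j]='d': π[13]=0 (border '')
j=14 s[j]='e': π[14]=0 (border '')
j=15 s[j]='c': π[15]=1 (border 'c')
j=16 s[j]='b': k: 1→0; π[16]=0 (border '')
j=17 s[j]='b': π[17]=0 (border '')
j=18 s[j]='c': π[18]=1 (border 'c')
j=19 s[j]='a': π[19]=2 (border 'ca')
j=20 s[j]='b': k: 2→0; π[20]=0 (border '')
j=21 s[j]='b': π[21]=0 (border '')
j=22 s[j]='a': π[22]=0 (border '')
j=23 s[j]='e': π[23]=0 (border '')

[0, 0, 0, 1, 2, 0, 0, 0, 0, 0, 0, 1, 0, 0, 0, 1, 0, 0, 1, 2, 0, 0, 0, 0]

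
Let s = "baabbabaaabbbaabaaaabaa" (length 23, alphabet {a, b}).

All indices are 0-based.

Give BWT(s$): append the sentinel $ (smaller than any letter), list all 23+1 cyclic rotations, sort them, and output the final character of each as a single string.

rank  rotation                  last
    0  $baabbabaaabbbaabaaaabaa  a
    1  a$baabbabaaabbbaabaaaaba  a
    2  aa$baabbabaaabbbaabaaaab  b
    3  aaaabaa$baabbabaaabbbaab  b
    4  aaabaa$baabbabaaabbbaaba  a
    5  aaabbbaabaaaabaa$baabbab  b
    6  aabaa$baabbabaaabbbaabaa  a
    7  aabaaaabaa$baabbabaaabbb  b
    8  aabbabaaabbbaabaaaabaa$b  b
    9  aabbbaabaaaabaa$baabbaba  a
   10  abaa$baabbabaaabbbaabaaa  a
   11  abaaaabaa$baabbabaaabbba  a
   12  abaaabbbaabaaaabaa$baabb  b
   13  abbabaaabbbaabaaaabaa$ba  a
   14  abbbaabaaaabaa$baabbabaa  a
   15  baa$baabbabaaabbbaabaaaa  a
   16  baaaabaa$baabbabaaabbbaa  a
   17  baaabbbaabaaaabaa$baabba  a
   18  baabaaaabaa$baabbabaaabb  b
   19  baabbabaaabbbaabaaaabaa$  $
   20  babaaabbbaabaaaabaa$baab  b
   21  bbaabaaaabaa$baabbabaaab  b
   22  bbabaaabbbaabaaaabaa$baa  a
   23  bbbaabaaaabaa$baabbabaaa  a

aabbababbaaabaaaaab$bbaa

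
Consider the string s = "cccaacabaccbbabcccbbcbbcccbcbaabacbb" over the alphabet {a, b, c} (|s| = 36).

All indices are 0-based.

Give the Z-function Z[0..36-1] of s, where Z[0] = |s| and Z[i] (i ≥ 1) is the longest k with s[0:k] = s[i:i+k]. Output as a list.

Z[0]=36
i=1: fresh scan; Z[1]=2 extend→box=[1,3)
i=2: min(r-i=1, Z[1]=2)=1; Z[2]=1
i=3: fresh scan; Z[3]=0
i=4: fresh scan; Z[4]=0
i=5: fresh scan; Z[5]=1 extend→box=[5,6)
i=6: fresh scan; Z[6]=0
i=7: fresh scan; Z[7]=0
i=8: fresh scan; Z[8]=0
i=9: fresh scan; Z[9]=2 extend→box=[9,11)
i=10: min(r-i=1, Z[1]=2)=1; Z[10]=1
i=11: fresh scan; Z[11]=0
i=12: fresh scan; Z[12]=0
i=13: fresh scan; Z[13]=0
i=14: fresh scan; Z[14]=0
i=15: fresh scan; Z[15]=3 extend→box=[15,18)
i=16: min(r-i=2, Z[1]=2)=2; Z[16]=2
i=17: min(r-i=1, Z[2]=1)=1; Z[17]=1
i=18: fresh scan; Z[18]=0
i=19: fresh scan; Z[19]=0
i=20: fresh scan; Z[20]=1 extend→box=[20,21)
i=21: fresh scan; Z[21]=0
i=22: fresh scan; Z[22]=0
i=23: fresh scan; Z[23]=3 extend→box=[23,26)
i=24: min(r-i=2, Z[1]=2)=2; Z[24]=2
i=25: min(r-i=1, Z[2]=1)=1; Z[25]=1
i=26: fresh scan; Z[26]=0
i=27: fresh scan; Z[27]=1 extend→box=[27,28)
i=28: fresh scan; Z[28]=0
i=29: fresh scan; Z[29]=0
i=30: fresh scan; Z[30]=0
i=31: fresh scan; Z[31]=0
i=32: fresh scan; Z[32]=0
i=33: fresh scan; Z[33]=1 extend→box=[33,34)
i=34: fresh scan; Z[34]=0
i=35: fresh scan; Z[35]=0

[36, 2, 1, 0, 0, 1, 0, 0, 0, 2, 1, 0, 0, 0, 0, 3, 2, 1, 0, 0, 1, 0, 0, 3, 2, 1, 0, 1, 0, 0, 0, 0, 0, 1, 0, 0]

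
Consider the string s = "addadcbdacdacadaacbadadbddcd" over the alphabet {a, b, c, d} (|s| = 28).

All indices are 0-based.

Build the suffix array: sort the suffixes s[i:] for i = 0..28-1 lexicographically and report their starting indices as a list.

[15, 11, 16, 8, 13, 19, 21, 3, 0, 18, 6, 23, 12, 17, 5, 26, 9, 27, 14, 10, 7, 20, 2, 22, 4, 25, 1, 24]

rank→(start, suffix):
  0 → (15, 'aacbadadbddcd')
  1 → (11, 'acadaacbadadbddcd')
  2 → (16, 'acbadadbddcd')
  3 → (8, 'acdacadaacbadadbddcd')
  4 → (13, 'adaacbadadbddcd')
  5 → (19, 'adadbddcd')
  6 → (21, 'adbddcd')
  7 → (3, 'adcbdacdacadaacbadadbddcd')
  8 → (0, 'addadcbdacdacadaacbadadbddcd')
  9 → (18, 'badadbddcd')
  10 → (6, 'bdacdacadaacbadadbddcd')
  11 → (23, 'bddcd')
  12 → (12, 'cadaacbadadbddcd')
  13 → (17, 'cbadadbddcd')
  14 → (5, 'cbdacdacadaacbadadbddcd')
  15 → (26, 'cd')
  16 → (9, 'cdacadaacbadadbddcd')
  17 → (27, 'd')
  18 → (14, 'daacbadadbddcd')
  19 → (10, 'dacadaacbadadbddcd')
  20 → (7, 'dacdacadaacbadadbddcd')
  21 → (20, 'dadbddcd')
  22 → (2, 'dadcbdacdacadaacbadadbddcd')
  23 → (22, 'dbddcd')
  24 → (4, 'dcbdacdacadaacbadadbddcd')
  25 → (25, 'dcd')
  26 → (1, 'ddadcbdacdacadaacbadadbddcd')
  27 → (24, 'ddcd')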